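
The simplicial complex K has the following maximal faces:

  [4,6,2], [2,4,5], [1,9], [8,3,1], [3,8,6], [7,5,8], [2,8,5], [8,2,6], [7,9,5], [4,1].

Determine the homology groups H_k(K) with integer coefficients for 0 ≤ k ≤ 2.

H_0 = Z,  H_1 = Z^2,  H_2 = 0.

Order the vertices as 1 < 2 < 3 < 4 < 5 < 6 < 7 < 8 < 9. Listing each simplex with vertices in this order, K has dimension 2 with simplices:

  0-simplices (9): [1], [2], [3], [4], [5], [6], [7], [8], [9]
  1-simplices (18): [1,3], [1,4], [1,8], [1,9], [2,4], [2,5], [2,6], [2,8], [3,6], [3,8], [4,5], [4,6], [5,7], [5,8], [5,9], [6,8], [7,8], [7,9]
  2-simplices (8): [1,3,8], [2,4,5], [2,4,6], [2,5,8], [2,6,8], [3,6,8], [5,7,8], [5,7,9]

so the chain groups are C_0 ≅ Z^9, C_1 ≅ Z^18, C_2 ≅ Z^8.

Boundary ∂_1: C_1 → C_0 sends each edge [p,q] (with p < q) to q − p. For instance
  ∂[7,9] = [9] − [7].
As a 9×18 matrix over Z this has rank 8, with invariant factors (1,1,1,1,1,1,1,1).

The boundary map ∂_2: C_2 → C_1 sends each 2-simplex [p,q,r] to [q,r] − [p,r] + [p,q]. For instance
  ∂[2,4,6] = [4,6] − [2,6] + [2,4],
  ∂[2,4,5] = [4,5] − [2,5] + [2,4].
The 18×8 boundary matrix has rank 8 and Smith normal form diag(1,1,1,1,1,1,1,1).

Computing H_k = (kernel of ∂_k) / (image of ∂_{k+1}):

  H_0: rank C_0 − rank ∂_1 = 9 − 8 = 1, and the invariant factors of ∂_1 are all 1, so H_0 ≅ Z.
  H_1: rank ker ∂_1 − rank ∂_2 = (18 − 8) − 8 = 2, and the invariant factors of ∂_2 are all 1, so H_1 ≅ Z^2.
  H_2: rank ker ∂_2 − rank ∂_3 = (8 − 8) − 0 = 0, and there is no ∂_3, so H_2 ≅ 0.

As a check, the Euler characteristic is 9 − 18 + 8 = -1, which agrees with 1 − 2 + 0 = -1.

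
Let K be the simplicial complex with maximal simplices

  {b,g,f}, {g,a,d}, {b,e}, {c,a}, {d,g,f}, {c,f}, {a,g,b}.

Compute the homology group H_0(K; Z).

We work with the vertex ordering a < b < c < d < e < f < g. The simplices of K, each written with vertices in increasing order, are:

  0-simplices (7): a, b, c, d, e, f, g
  1-simplices (11): ab, ac, ad, ag, be, bf, bg, cf, df, dg, fg
  2-simplices (4): abg, adg, bfg, dfg

giving chain groups C_0 ≅ Z^7, C_1 ≅ Z^11, C_2 ≅ Z^4.

Boundary ∂_1: C_1 → C_0 is given by ∂[p,q] = [q] − [p]. For instance
  ∂dg = g − d.
This gives a 7×11 integer matrix of rank 6; reducing to Smith normal form yields diagonal entries (1,1,1,1,1,1).

∂_2: C_2 → C_1 acts by ∂[p,q,r] = [q,r] − [p,r] + [p,q]. For instance
  ∂adg = dg − ag + ad,
  ∂dfg = fg − dg + df.
This gives a 11×4 integer matrix of rank 4; reducing to Smith normal form yields diagonal entries (1,1,1,1).

From H_k ≅ ker(∂_k) / im(∂_{k+1}) we obtain:

  H_0: rank C_0 − rank ∂_1 = 7 − 6 = 1, and the invariant factors of ∂_1 are all 1, so H_0 ≅ Z.

H_0 ≅ Z.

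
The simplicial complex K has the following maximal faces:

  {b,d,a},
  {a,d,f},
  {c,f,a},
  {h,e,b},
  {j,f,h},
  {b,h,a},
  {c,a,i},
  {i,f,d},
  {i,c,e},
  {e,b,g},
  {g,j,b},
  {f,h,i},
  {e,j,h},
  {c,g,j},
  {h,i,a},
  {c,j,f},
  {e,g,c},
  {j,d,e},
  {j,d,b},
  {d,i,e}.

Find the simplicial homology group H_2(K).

Fix the vertex order a < b < c < d < e < f < g < h < i < j and write every simplex with vertices in increasing order. Then dim K = 2 and the simplices of K are:

  0-simplices (10): a, b, c, d, e, f, g, h, i, j
  1-simplices (30): ab, ac, ad, af, ah, ai, bd, be, bg, bh, bj, ce, cf, cg, ci, cj, de, df, di, dj, eg, eh, ei, ej, fh, fi, fj, gj, hi, hj
  2-simplices (20): abd, abh, acf, aci, adf, ahi, bdj, beg, beh, bgj, ceg, cei, cfj, cgj, dei, dej, dfi, ehj, fhi, fhj

Hence C_0 ≅ Z^10, C_1 ≅ Z^30, C_2 ≅ Z^20.

∂_1: C_1 → C_0 is given by ∂[p,q] = [q] − [p]. For instance
  ∂bh = h − b.
The 10×30 boundary matrix has rank 9 and Smith normal form diag(1,1,1,1,1,1,1,1,1).

∂_2: C_2 → C_1 maps a triangle to the signed sum of its edges. For instance
  ∂abh = bh − ah + ab,
  ∂acf = cf − af + ac.
The resulting 30×20 matrix has rank 20, and its Smith normal form has invariant factors (1,1,1,1,1,1,1,1,1,1,1,1,1,1,1,1,1,1,1,2).

Now H_k = ker ∂_k / im ∂_{k+1}, so:

  H_2: rank ker ∂_2 − rank ∂_3 = (20 − 20) − 0 = 0, and there is no ∂_3, so H_2 = 0.

H_2 ≅ 0.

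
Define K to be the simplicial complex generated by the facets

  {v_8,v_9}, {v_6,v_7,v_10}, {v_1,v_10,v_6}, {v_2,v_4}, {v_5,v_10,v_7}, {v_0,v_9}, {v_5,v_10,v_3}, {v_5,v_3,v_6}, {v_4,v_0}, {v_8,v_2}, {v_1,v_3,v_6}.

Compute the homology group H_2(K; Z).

H_2 ≅ 0.

Order the vertices as v_0 < v_1 < v_2 < v_3 < v_4 < v_5 < v_6 < v_7 < v_8 < v_9 < v_10. Listing each simplex with vertices in this order, K has dimension 2 with simplices:

  0-simplices (11): [v_0], [v_1], [v_2], [v_3], [v_4], [v_5], [v_6], [v_7], [v_8], [v_9], [v_10]
  1-simplices (17): (17 of them)
  2-simplices (6): [v_1,v_3,v_6], [v_1,v_6,v_10], [v_3,v_5,v_6], [v_3,v_5,v_10], [v_5,v_7,v_10], [v_6,v_7,v_10]

so the chain groups are C_0 ≅ Z^11, C_1 ≅ Z^17, C_2 ≅ Z^6.

∂_1: C_1 → C_0 is given by ∂[p,q] = [q] − [p]. For instance
  ∂[v_5,v_6] = [v_6] − [v_5].
As a 11×17 matrix over Z this has rank 9, with invariant factors (1,1,1,1,1,1,1,1,1).

Boundary ∂_2: C_2 → C_1 acts by ∂[p,q,r] = [q,r] − [p,r] + [p,q]. For instance
  ∂[v_1,v_6,v_10] = [v_6,v_10] − [v_1,v_10] + [v_1,v_6],
  ∂[v_3,v_5,v_6] = [v_5,v_6] − [v_3,v_6] + [v_3,v_5].
As a 17×6 matrix over Z this has rank 6, with invariant factors (1,1,1,1,1,1).

Now H_k = ker ∂_k / im ∂_{k+1}, so:

  H_2: rank ker ∂_2 − rank ∂_3 = (6 − 6) − 0 = 0, and there is no ∂_3, so H_2 = 0.

(K is a triangulation of the disjoint union of the cylinder S^1 x I and the circle S^1.)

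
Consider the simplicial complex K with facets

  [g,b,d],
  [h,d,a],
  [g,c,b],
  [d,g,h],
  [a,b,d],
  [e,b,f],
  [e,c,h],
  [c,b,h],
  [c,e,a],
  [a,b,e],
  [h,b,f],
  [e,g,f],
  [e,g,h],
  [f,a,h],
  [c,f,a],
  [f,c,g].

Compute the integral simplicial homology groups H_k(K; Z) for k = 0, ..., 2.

H_0 = Z,  H_1 = Z^2,  H_2 = Z.

Order the vertices as a < b < c < d < e < f < g < h. Listing each simplex with vertices in this order, K has dimension 2 with simplices:

  0-simplices (8): a, b, c, d, e, f, g, h
  1-simplices (24): ab, ac, ad, ae, af, ah, bc, bd, be, bf, bg, bh, ce, cf, cg, ch, dg, dh, ef, eg, eh, fg, fh, gh
  2-simplices (16): abd, abe, ace, acf, adh, afh, bcg, bch, bdg, bef, bfh, ceh, cfg, dgh, efg, egh

so the chain groups are C_0 ≅ Z^8, C_1 ≅ Z^24, C_2 ≅ Z^16.

∂_1: C_1 → C_0 sends each edge [p,q] (with p < q) to q − p.
This gives a 8×24 integer matrix of rank 7; reducing to Smith normal form yields diagonal entries (1,1,1,1,1,1,1).

∂_2: C_2 → C_1 sends each 2-simplex [p,q,r] to [q,r] − [p,r] + [p,q]. For instance
  ∂cfg = fg − cg + cf,
  ∂dgh = gh − dh + dg.
As a 24×16 matrix over Z this has rank 15, with invariant factors (1,1,1,1,1,1,1,1,1,1,1,1,1,1,1).

Computing H_k = (kernel of ∂_k) / (image of ∂_{k+1}):

  H_0: rank C_0 − rank ∂_1 = 8 − 7 = 1, and the invariant factors of ∂_1 are all 1, so H_0 = Z.
  H_1: rank ker ∂_1 − rank ∂_2 = (24 − 7) − 15 = 2, and the invariant factors of ∂_2 are all 1, so H_1 = Z^2.
  H_2: rank ker ∂_2 − rank ∂_3 = (16 − 15) − 0 = 1, and there is no ∂_3, so H_2 = Z.

As a check, the Euler characteristic is 8 − 24 + 16 = 0, which agrees with 1 − 2 + 1 = 0.
(K is a triangulation of the torus T^2.)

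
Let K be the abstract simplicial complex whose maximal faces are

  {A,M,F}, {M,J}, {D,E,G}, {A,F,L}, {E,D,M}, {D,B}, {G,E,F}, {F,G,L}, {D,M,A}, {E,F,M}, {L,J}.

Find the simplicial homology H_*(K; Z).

K has 9 vertices, 17 edges, 8 triangles.
rank ∂_0 = 0, rank ∂_1 = 8 ⇒ b_0 = 9 − 0 − 8 = 1; all invariant factors of ∂_1 are 1 so no torsion. So H_0 = Z.
rank ∂_1 = 8, rank ∂_2 = 8 ⇒ b_1 = 17 − 8 − 8 = 1; all invariant factors of ∂_2 are 1 so no torsion. So H_1 = Z.
rank ∂_2 = 8, rank ∂_3 = 0 ⇒ b_2 = 8 − 8 − 0 = 0. So H_2 = 0.

H_0 = Z,  H_1 = Z,  H_2 = 0.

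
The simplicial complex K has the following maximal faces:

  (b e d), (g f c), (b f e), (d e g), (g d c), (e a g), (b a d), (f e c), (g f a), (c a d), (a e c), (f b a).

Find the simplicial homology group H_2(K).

H_2 ≅ 0.

We work with the vertex ordering a < b < c < d < e < f < g. The simplices of K, each written with vertices in increasing order, are:

  0-simplices (7): a, b, c, d, e, f, g
  1-simplices (18): ab, ac, ad, ae, af, ag, bd, be, bf, cd, ce, cf, cg, de, dg, ef, eg, fg
  2-simplices (12): abd, abf, acd, ace, aeg, afg, bde, bef, cdg, cef, cfg, deg

so the chain groups are C_0 ≅ Z^7, C_1 ≅ Z^18, C_2 ≅ Z^12.

Boundary ∂_1: C_1 → C_0 maps an edge to its endpoints' difference, ∂[p,q] = q − p.
The 7×18 boundary matrix has rank 6 and Smith normal form diag(1,1,1,1,1,1).

The boundary map ∂_2: C_2 → C_1 acts by ∂[p,q,r] = [q,r] − [p,r] + [p,q]. For instance
  ∂abd = bd − ad + ab,
  ∂cdg = dg − cg + cd.
This gives a 18×12 integer matrix of rank 12; reducing to Smith normal form yields diagonal entries (1,1,1,1,1,1,1,1,1,1,1,2).

Reading off H_k = ker ∂_k / im ∂_{k+1}:

  H_2: rank ker ∂_2 − rank ∂_3 = (12 − 12) − 0 = 0, and there is no ∂_3, so H_2 = 0.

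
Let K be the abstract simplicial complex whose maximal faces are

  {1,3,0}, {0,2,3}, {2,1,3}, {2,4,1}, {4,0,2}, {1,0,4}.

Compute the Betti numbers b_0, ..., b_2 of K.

Order the vertices as 0 < 1 < 2 < 3 < 4. Listing each simplex with vertices in this order, K has dimension 2 with simplices:

  0-simplices (5): [0], [1], [2], [3], [4]
  1-simplices (9): [0,1], [0,2], [0,3], [0,4], [1,2], [1,3], [1,4], [2,3], [2,4]
  2-simplices (6): [0,1,3], [0,1,4], [0,2,3], [0,2,4], [1,2,3], [1,2,4]

Hence C_0 ≅ Z^5, C_1 ≅ Z^9, C_2 ≅ Z^6.

∂_1: C_1 → C_0 is given by ∂[p,q] = [q] − [p]. For instance
  ∂[2,3] = [3] − [2].
This gives a 5×9 integer matrix of rank 4; reducing to Smith normal form yields diagonal entries (1,1,1,1).

The boundary map ∂_2: C_2 → C_1 maps a triangle to the signed sum of its edges. For instance
  ∂[1,2,4] = [2,4] − [1,4] + [1,2],
  ∂[0,2,4] = [2,4] − [0,4] + [0,2].
This gives a 9×6 integer matrix of rank 5; reducing to Smith normal form yields diagonal entries (1,1,1,1,1).

Now H_k = ker ∂_k / im ∂_{k+1}, so:

  H_0: rank C_0 − rank ∂_1 = 5 − 4 = 1, and the invariant factors of ∂_1 are all 1, so H_0 ≅ Z.
  H_1: rank ker ∂_1 − rank ∂_2 = (9 − 4) − 5 = 0, and the invariant factors of ∂_2 are all 1, so H_1 ≅ 0.
  H_2: rank ker ∂_2 − rank ∂_3 = (6 − 5) − 0 = 1, and there is no ∂_3, so H_2 ≅ Z.

(K is a triangulation of the 2-sphere S^2.)

Hence the Betti numbers are b_0 = 1, b_1 = 0, b_2 = 1.

b_0 = 1, b_1 = 0, b_2 = 1.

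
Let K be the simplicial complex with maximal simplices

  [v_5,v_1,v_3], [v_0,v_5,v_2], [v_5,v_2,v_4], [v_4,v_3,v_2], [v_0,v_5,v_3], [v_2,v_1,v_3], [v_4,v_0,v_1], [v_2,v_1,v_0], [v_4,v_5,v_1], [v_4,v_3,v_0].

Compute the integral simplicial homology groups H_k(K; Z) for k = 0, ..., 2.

Take the total order v_0 < v_1 < v_2 < v_3 < v_4 < v_5 on the vertex set. Then K (dimension 2) consists of the simplices:

  0-simplices (6): [v_0], [v_1], [v_2], [v_3], [v_4], [v_5]
  1-simplices (15): (15 of them)
  2-simplices (10): [v_0,v_1,v_2], [v_0,v_1,v_4], [v_0,v_2,v_5], [v_0,v_3,v_4], [v_0,v_3,v_5], [v_1,v_2,v_3], [v_1,v_3,v_5], [v_1,v_4,v_5], [v_2,v_3,v_4], [v_2,v_4,v_5]

so the chain groups are C_0 ≅ Z^6, C_1 ≅ Z^15, C_2 ≅ Z^10.

Boundary ∂_1: C_1 → C_0 is given by ∂[p,q] = [q] − [p].
The resulting 6×15 matrix has rank 5, and its Smith normal form has invariant factors (1,1,1,1,1).

The boundary map ∂_2: C_2 → C_1 maps a triangle to the signed sum of its edges. For instance
  ∂[v_0,v_1,v_4] = [v_1,v_4] − [v_0,v_4] + [v_0,v_1],
  ∂[v_1,v_2,v_3] = [v_2,v_3] − [v_1,v_3] + [v_1,v_2].
This gives a 15×10 integer matrix of rank 10; reducing to Smith normal form yields diagonal entries (1,1,1,1,1,1,1,1,1,2).

Computing H_k = (kernel of ∂_k) / (image of ∂_{k+1}):

  H_0: rank C_0 − rank ∂_1 = 6 − 5 = 1, and the invariant factors of ∂_1 are all 1, so H_0 = Z.
  H_1: rank ker ∂_1 − rank ∂_2 = (15 − 5) − 10 = 0, and ∂_2 has invariant factor 2 > 1, so H_1 = Z/2Z.
  H_2: rank ker ∂_2 − rank ∂_3 = (10 − 10) − 0 = 0, and there is no ∂_3, so H_2 = 0.

(K is a triangulation of the real projective plane RP^2.)

H_0 ≅ Z,  H_1 ≅ Z/2Z,  H_2 = 0.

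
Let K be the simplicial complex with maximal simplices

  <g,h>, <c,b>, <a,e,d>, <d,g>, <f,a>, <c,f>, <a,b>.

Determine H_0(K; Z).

We work with the vertex ordering a < b < c < d < e < f < g < h. The simplices of K, each written with vertices in increasing order, are:

  0-simplices (8): a, b, c, d, e, f, g, h
  1-simplices (9): ab, ad, ae, af, bc, cf, de, dg, gh
  2-simplices (1): ade

so the chain groups are C_0 ≅ Z^8, C_1 ≅ Z^9, C_2 ≅ Z^1.

∂_1: C_1 → C_0 maps an edge to its endpoints' difference, ∂[p,q] = q − p. For instance
  ∂ae = e − a.
As a 8×9 matrix over Z this has rank 7, with invariant factors (1,1,1,1,1,1,1).

∂_2: C_2 → C_1 acts by ∂[p,q,r] = [q,r] − [p,r] + [p,q]. For instance
  ∂ade = de − ae + ad.
The 9×1 boundary matrix has rank 1 and Smith normal form diag(1).

Reading off H_k = ker ∂_k / im ∂_{k+1}:

  H_0: rank C_0 − rank ∂_1 = 8 − 7 = 1, and the invariant factors of ∂_1 are all 1, so H_0 = Z.

H_0 = Z.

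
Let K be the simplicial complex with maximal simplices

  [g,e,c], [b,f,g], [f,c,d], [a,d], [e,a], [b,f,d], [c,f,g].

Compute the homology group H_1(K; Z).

K has 7 vertices, 12 edges, 5 triangles.
rank ∂_1 = 6, rank ∂_2 = 5 ⇒ b_1 = 12 − 6 − 5 = 1; all invariant factors of ∂_2 are 1 so no torsion. So H_1 = Z.

H_1 ≅ Z.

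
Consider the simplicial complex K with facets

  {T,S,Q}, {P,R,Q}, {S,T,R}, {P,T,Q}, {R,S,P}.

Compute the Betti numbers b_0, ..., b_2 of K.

b_0 = 1, b_1 = 1, b_2 = 0.

Order the vertices as P < Q < R < S < T. Listing each simplex with vertices in this order, K has dimension 2 with simplices:

  0-simplices (5): P, Q, R, S, T
  1-simplices (10): PQ, PR, PS, PT, QR, QS, QT, RS, RT, ST
  2-simplices (5): PQR, PQT, PRS, QST, RST

Hence C_0 ≅ Z^5, C_1 ≅ Z^10, C_2 ≅ Z^5.

The boundary map ∂_1: C_1 → C_0 is given by ∂[p,q] = [q] − [p]. For instance
  ∂RT = T − R.
The resulting 5×10 matrix has rank 4, and its Smith normal form has invariant factors (1,1,1,1).

∂_2: C_2 → C_1 sends each 2-simplex [p,q,r] to [q,r] − [p,r] + [p,q]. For instance
  ∂PQR = QR − PR + PQ,
  ∂PRS = RS − PS + PR.
The 10×5 boundary matrix has rank 5 and Smith normal form diag(1,1,1,1,1).

Reading off H_k = ker ∂_k / im ∂_{k+1}:

  H_0: rank C_0 − rank ∂_1 = 5 − 4 = 1, and the invariant factors of ∂_1 are all 1, so H_0 ≅ Z.
  H_1: rank ker ∂_1 − rank ∂_2 = (10 − 4) − 5 = 1, and the invariant factors of ∂_2 are all 1, so H_1 ≅ Z.
  H_2: rank ker ∂_2 − rank ∂_3 = (5 − 5) − 0 = 0, and there is no ∂_3, so H_2 ≅ 0.

Hence the Betti numbers are b_0 = 1, b_1 = 1, b_2 = 0.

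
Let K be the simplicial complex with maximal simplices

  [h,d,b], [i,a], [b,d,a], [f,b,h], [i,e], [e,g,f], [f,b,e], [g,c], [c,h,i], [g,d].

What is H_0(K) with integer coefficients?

K has 9 vertices, 18 edges, 6 triangles.
rank ∂_0 = 0, rank ∂_1 = 8 ⇒ b_0 = 9 − 0 − 8 = 1; all invariant factors of ∂_1 are 1 so no torsion. So H_0 ≅ Z.

H_0 ≅ Z.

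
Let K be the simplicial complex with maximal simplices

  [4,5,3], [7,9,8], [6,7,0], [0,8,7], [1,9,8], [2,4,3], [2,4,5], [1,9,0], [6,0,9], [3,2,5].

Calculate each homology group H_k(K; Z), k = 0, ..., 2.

Take the total order 0 < 1 < 2 < 3 < 4 < 5 < 6 < 7 < 8 < 9 on the vertex set. Then K (dimension 2) consists of the simplices:

  0-simplices (10): [0], [1], [2], [3], [4], [5], [6], [7], [8], [9]
  1-simplices (18): [0,1], [0,6], [0,7], [0,8], [0,9], [1,8], [1,9], [2,3], [2,4], [2,5], [3,4], [3,5], [4,5], [6,7], [6,9], [7,8], [7,9], [8,9]
  2-simplices (10): [0,1,9], [0,6,7], [0,6,9], [0,7,8], [1,8,9], [2,3,4], [2,3,5], [2,4,5], [3,4,5], [7,8,9]

giving chain groups C_0 ≅ Z^10, C_1 ≅ Z^18, C_2 ≅ Z^10.

∂_1: C_1 → C_0 sends each edge [p,q] (with p < q) to q − p. For instance
  ∂[8,9] = [9] − [8].
As a 10×18 matrix over Z this has rank 8, with invariant factors (1,1,1,1,1,1,1,1).

∂_2: C_2 → C_1 maps a triangle to the signed sum of its edges. For instance
  ∂[0,1,9] = [1,9] − [0,9] + [0,1],
  ∂[7,8,9] = [8,9] − [7,9] + [7,8].
This gives a 18×10 integer matrix of rank 9; reducing to Smith normal form yields diagonal entries (1,1,1,1,1,1,1,1,1).

Now H_k = ker ∂_k / im ∂_{k+1}, so:

  H_0: rank C_0 − rank ∂_1 = 10 − 8 = 2, and the invariant factors of ∂_1 are all 1, so H_0 ≅ Z^2.
  H_1: rank ker ∂_1 − rank ∂_2 = (18 − 8) − 9 = 1, and the invariant factors of ∂_2 are all 1, so H_1 ≅ Z.
  H_2: rank ker ∂_2 − rank ∂_3 = (10 − 9) − 0 = 1, and there is no ∂_3, so H_2 ≅ Z.

H_0 = Z^2,  H_1 = Z,  H_2 = Z.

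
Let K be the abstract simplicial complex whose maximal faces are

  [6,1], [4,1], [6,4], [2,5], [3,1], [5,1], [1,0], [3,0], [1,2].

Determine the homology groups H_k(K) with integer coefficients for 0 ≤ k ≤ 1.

H_0 = Z,  H_1 = Z^3.

We work with the vertex ordering 0 < 1 < 2 < 3 < 4 < 5 < 6. The simplices of K, each written with vertices in increasing order, are:

  0-simplices (7): [0], [1], [2], [3], [4], [5], [6]
  1-simplices (9): [0,1], [0,3], [1,2], [1,3], [1,4], [1,5], [1,6], [2,5], [4,6]

giving chain groups C_0 ≅ Z^7, C_1 ≅ Z^9.

Boundary ∂_1: C_1 → C_0 maps an edge to its endpoints' difference, ∂[p,q] = q − p. For instance
  ∂[1,6] = [6] − [1].
The resulting 7×9 matrix has rank 6, and its Smith normal form has invariant factors (1,1,1,1,1,1).

Computing H_k = (kernel of ∂_k) / (image of ∂_{k+1}):

  H_0: rank C_0 − rank ∂_1 = 7 − 6 = 1, and the invariant factors of ∂_1 are all 1, so H_0 ≅ Z.
  H_1: rank ker ∂_1 − rank ∂_2 = (9 − 6) − 0 = 3, and there is no ∂_2, so H_1 ≅ Z^3.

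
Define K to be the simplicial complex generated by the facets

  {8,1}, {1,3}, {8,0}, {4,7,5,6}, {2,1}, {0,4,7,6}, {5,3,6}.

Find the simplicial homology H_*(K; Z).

H_0 = Z,  H_1 = Z,  H_2 = 0,  H_3 = 0.

Take the total order 0 < 1 < 2 < 3 < 4 < 5 < 6 < 7 < 8 on the vertex set. Then K (dimension 3) consists of the simplices:

  0-simplices (9): [0], [1], [2], [3], [4], [5], [6], [7], [8]
  1-simplices (15): [0,4], [0,6], [0,7], [0,8], [1,2], [1,3], [1,8], [3,5], [3,6], [4,5], [4,6], [4,7], [5,6], [5,7], [6,7]
  2-simplices (8): [0,4,6], [0,4,7], [0,6,7], [3,5,6], [4,5,6], [4,5,7], [4,6,7], [5,6,7]
  3-simplices (2): [0,4,6,7], [4,5,6,7]

giving chain groups C_0 ≅ Z^9, C_1 ≅ Z^15, C_2 ≅ Z^8, C_3 ≅ Z^2.

The boundary map ∂_1: C_1 → C_0 is given by ∂[p,q] = [q] − [p].
The resulting 9×15 matrix has rank 8, and its Smith normal form has invariant factors (1,1,1,1,1,1,1,1).

∂_2: C_2 → C_1 acts by ∂[p,q,r] = [q,r] − [p,r] + [p,q]. For instance
  ∂[0,4,6] = [4,6] − [0,6] + [0,4],
  ∂[4,6,7] = [6,7] − [4,7] + [4,6].
The resulting 15×8 matrix has rank 6, and its Smith normal form has invariant factors (1,1,1,1,1,1).

Boundary ∂_3: C_3 → C_2 sends each 3-simplex σ to the alternating sum Σ_i (−1)^i (σ with its i-th vertex removed). For instance
  ∂[4,5,6,7] = [5,6,7] − [4,6,7] + [4,5,7] − [4,5,6],
  ∂[0,4,6,7] = [4,6,7] − [0,6,7] + [0,4,7] − [0,4,6].
As a 8×2 matrix over Z this has rank 2, with invariant factors (1,1).

Computing H_k = (kernel of ∂_k) / (image of ∂_{k+1}):

  H_0: rank C_0 − rank ∂_1 = 9 − 8 = 1, and the invariant factors of ∂_1 are all 1, so H_0 ≅ Z.
  H_1: rank ker ∂_1 − rank ∂_2 = (15 − 8) − 6 = 1, and the invariant factors of ∂_2 are all 1, so H_1 ≅ Z.
  H_2: rank ker ∂_2 − rank ∂_3 = (8 − 6) − 2 = 0, and the invariant factors of ∂_3 are all 1, so H_2 ≅ 0.
  H_3: rank ker ∂_3 − rank ∂_4 = (2 − 2) − 0 = 0, and there is no ∂_4, so H_3 ≅ 0.

As a check, the Euler characteristic is 9 − 15 + 8 − 2 = 0, which agrees with 1 − 1 + 0 − 0 = 0.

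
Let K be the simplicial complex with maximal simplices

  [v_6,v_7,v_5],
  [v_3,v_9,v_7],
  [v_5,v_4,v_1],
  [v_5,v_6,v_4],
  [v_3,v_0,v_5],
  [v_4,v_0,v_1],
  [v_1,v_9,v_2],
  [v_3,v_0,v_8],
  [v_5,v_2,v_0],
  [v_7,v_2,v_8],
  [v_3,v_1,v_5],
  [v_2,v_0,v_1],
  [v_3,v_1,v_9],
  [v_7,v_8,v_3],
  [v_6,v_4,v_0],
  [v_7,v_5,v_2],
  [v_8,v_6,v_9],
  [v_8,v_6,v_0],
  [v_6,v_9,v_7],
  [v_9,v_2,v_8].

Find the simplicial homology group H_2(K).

Fix the vertex order v_0 < v_1 < v_2 < v_3 < v_4 < v_5 < v_6 < v_7 < v_8 < v_9 and write every simplex with vertices in increasing order. Then dim K = 2 and the simplices of K are:

  0-simplices (10): [v_0], [v_1], [v_2], [v_3], [v_4], [v_5], [v_6], [v_7], [v_8], [v_9]
  1-simplices (30): (30 of them)
  2-simplices (20): (20 of them)

giving chain groups C_0 ≅ Z^10, C_1 ≅ Z^30, C_2 ≅ Z^20.

Boundary ∂_1: C_1 → C_0 maps an edge to its endpoints' difference, ∂[p,q] = q − p.
This gives a 10×30 integer matrix of rank 9; reducing to Smith normal form yields diagonal entries (1,1,1,1,1,1,1,1,1).

Boundary ∂_2: C_2 → C_1 maps a triangle to the signed sum of its edges. For instance
  ∂[v_3,v_7,v_8] = [v_7,v_8] − [v_3,v_8] + [v_3,v_7],
  ∂[v_0,v_3,v_8] = [v_3,v_8] − [v_0,v_8] + [v_0,v_3].
This gives a 30×20 integer matrix of rank 20; reducing to Smith normal form yields diagonal entries (1,1,1,1,1,1,1,1,1,1,1,1,1,1,1,1,1,1,1,2).

Now H_k = ker ∂_k / im ∂_{k+1}, so:

  H_2: rank ker ∂_2 − rank ∂_3 = (20 − 20) − 0 = 0, and there is no ∂_3, so H_2 ≅ 0.

H_2 ≅ 0.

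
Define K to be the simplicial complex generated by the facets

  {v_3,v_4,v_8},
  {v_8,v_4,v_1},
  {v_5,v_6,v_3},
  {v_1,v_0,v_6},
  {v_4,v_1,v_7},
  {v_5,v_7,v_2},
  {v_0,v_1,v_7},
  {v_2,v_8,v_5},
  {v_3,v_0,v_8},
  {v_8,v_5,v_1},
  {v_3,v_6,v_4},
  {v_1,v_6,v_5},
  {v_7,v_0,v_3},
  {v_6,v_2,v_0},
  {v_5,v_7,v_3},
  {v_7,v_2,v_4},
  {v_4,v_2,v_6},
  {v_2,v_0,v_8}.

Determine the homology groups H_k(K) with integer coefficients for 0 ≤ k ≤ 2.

H_0 = Z,  H_1 = Z^2,  H_2 = Z.

K has 9 vertices, 27 edges, 18 triangles.
rank ∂_0 = 0, rank ∂_1 = 8 ⇒ b_0 = 9 − 0 − 8 = 1; all invariant factors of ∂_1 are 1 so no torsion. So H_0 = Z.
rank ∂_1 = 8, rank ∂_2 = 17 ⇒ b_1 = 27 − 8 − 17 = 2; all invariant factors of ∂_2 are 1 so no torsion. So H_1 = Z^2.
rank ∂_2 = 17, rank ∂_3 = 0 ⇒ b_2 = 18 − 17 − 0 = 1. So H_2 = Z.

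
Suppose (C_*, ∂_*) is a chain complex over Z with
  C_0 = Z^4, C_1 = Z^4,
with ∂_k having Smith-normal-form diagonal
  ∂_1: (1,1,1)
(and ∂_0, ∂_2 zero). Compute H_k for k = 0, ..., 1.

H_0 = Z,  H_1 = Z.

H_0: b_0 = 4 − 0 − 3 = 1; torsion from ∂_1 factors > 1: none. So H_0 = Z.
H_1: b_1 = 4 − 3 − 0 = 1; torsion from ∂_2 factors > 1: none. So H_1 = Z.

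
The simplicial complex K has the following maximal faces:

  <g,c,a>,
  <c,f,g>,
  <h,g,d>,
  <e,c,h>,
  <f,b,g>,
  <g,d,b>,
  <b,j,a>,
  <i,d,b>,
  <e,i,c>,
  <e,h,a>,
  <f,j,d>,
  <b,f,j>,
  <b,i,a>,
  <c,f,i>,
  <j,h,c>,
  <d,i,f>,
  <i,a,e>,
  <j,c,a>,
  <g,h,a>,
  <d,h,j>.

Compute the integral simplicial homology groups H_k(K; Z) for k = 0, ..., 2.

H_0 ≅ Z,  H_1 ≅ Z ⊕ Z/2,  H_2 = 0.

Take the total order a < b < c < d < e < f < g < h < i < j on the vertex set. Then K (dimension 2) consists of the simplices:

  0-simplices (10): a, b, c, d, e, f, g, h, i, j
  1-simplices (30): ab, ac, ae, ag, ah, ai, aj, bd, bf, bg, bi, bj, ce, cf, cg, ch, ci, cj, df, dg, dh, di, dj, eh, ei, fg, fi, fj, gh, hj
  2-simplices (20): abi, abj, acg, acj, aeh, aei, agh, bdg, bdi, bfg, bfj, ceh, cei, cfg, cfi, chj, dfi, dfj, dgh, dhj

Hence C_0 ≅ Z^10, C_1 ≅ Z^30, C_2 ≅ Z^20.

∂_1: C_1 → C_0 is given by ∂[p,q] = [q] − [p].
The resulting 10×30 matrix has rank 9, and its Smith normal form has invariant factors (1,1,1,1,1,1,1,1,1).

Boundary ∂_2: C_2 → C_1 sends each 2-simplex [p,q,r] to [q,r] − [p,r] + [p,q]. For instance
  ∂bdi = di − bi + bd,
  ∂acg = cg − ag + ac.
The 30×20 boundary matrix has rank 20 and Smith normal form diag(1,1,1,1,1,1,1,1,1,1,1,1,1,1,1,1,1,1,1,2).

Now H_k = ker ∂_k / im ∂_{k+1}, so:

  H_0: rank C_0 − rank ∂_1 = 10 − 9 = 1, and the invariant factors of ∂_1 are all 1, so H_0 = Z.
  H_1: rank ker ∂_1 − rank ∂_2 = (30 − 9) − 20 = 1, and ∂_2 has invariant factor 2 > 1, so H_1 = Z ⊕ Z/2.
  H_2: rank ker ∂_2 − rank ∂_3 = (20 − 20) − 0 = 0, and there is no ∂_3, so H_2 = 0.

As a check, the Euler characteristic is 10 − 30 + 20 = 0, which agrees with 1 − 1 + 0 = 0.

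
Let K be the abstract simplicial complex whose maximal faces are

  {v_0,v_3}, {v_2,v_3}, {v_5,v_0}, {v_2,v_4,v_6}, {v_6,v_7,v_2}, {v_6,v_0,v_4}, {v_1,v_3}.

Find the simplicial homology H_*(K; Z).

H_0 = Z,  H_1 = Z,  H_2 = 0.

K has 8 vertices, 11 edges, 3 triangles.
rank ∂_0 = 0, rank ∂_1 = 7 ⇒ b_0 = 8 − 0 − 7 = 1; all invariant factors of ∂_1 are 1 so no torsion. So H_0 = Z.
rank ∂_1 = 7, rank ∂_2 = 3 ⇒ b_1 = 11 − 7 − 3 = 1; all invariant factors of ∂_2 are 1 so no torsion. So H_1 = Z.
rank ∂_2 = 3, rank ∂_3 = 0 ⇒ b_2 = 3 − 3 − 0 = 0. So H_2 = 0.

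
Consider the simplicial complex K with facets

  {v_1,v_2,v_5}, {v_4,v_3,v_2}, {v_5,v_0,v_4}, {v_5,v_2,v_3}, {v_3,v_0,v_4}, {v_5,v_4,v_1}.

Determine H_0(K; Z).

H_0 ≅ Z.

Take the total order v_0 < v_1 < v_2 < v_3 < v_4 < v_5 on the vertex set. Then K (dimension 2) consists of the simplices:

  0-simplices (6): [v_0], [v_1], [v_2], [v_3], [v_4], [v_5]
  1-simplices (12): [v_0,v_3], [v_0,v_4], [v_0,v_5], [v_1,v_2], [v_1,v_4], [v_1,v_5], [v_2,v_3], [v_2,v_4], [v_2,v_5], [v_3,v_4], [v_3,v_5], [v_4,v_5]
  2-simplices (6): [v_0,v_3,v_4], [v_0,v_4,v_5], [v_1,v_2,v_5], [v_1,v_4,v_5], [v_2,v_3,v_4], [v_2,v_3,v_5]

Hence C_0 ≅ Z^6, C_1 ≅ Z^12, C_2 ≅ Z^6.

Boundary ∂_1: C_1 → C_0 is given by ∂[p,q] = [q] − [p].
The 6×12 boundary matrix has rank 5 and Smith normal form diag(1,1,1,1,1).

∂_2: C_2 → C_1 acts by ∂[p,q,r] = [q,r] − [p,r] + [p,q]. For instance
  ∂[v_0,v_4,v_5] = [v_4,v_5] − [v_0,v_5] + [v_0,v_4],
  ∂[v_1,v_2,v_5] = [v_2,v_5] − [v_1,v_5] + [v_1,v_2].
The resulting 12×6 matrix has rank 6, and its Smith normal form has invariant factors (1,1,1,1,1,1).

Reading off H_k = ker ∂_k / im ∂_{k+1}:

  H_0: rank C_0 − rank ∂_1 = 6 − 5 = 1, and the invariant factors of ∂_1 are all 1, so H_0 = Z.

(K is a triangulation of the cylinder S^1 x I.)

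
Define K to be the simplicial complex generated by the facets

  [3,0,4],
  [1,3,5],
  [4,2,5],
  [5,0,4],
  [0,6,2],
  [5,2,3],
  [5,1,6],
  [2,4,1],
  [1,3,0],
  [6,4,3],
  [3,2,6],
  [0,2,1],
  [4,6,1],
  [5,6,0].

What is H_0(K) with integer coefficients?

Fix the vertex order 0 < 1 < 2 < 3 < 4 < 5 < 6 and write every simplex with vertices in increasing order. Then dim K = 2 and the simplices of K are:

  0-simplices (7): [0], [1], [2], [3], [4], [5], [6]
  1-simplices (21): [0,1], [0,2], [0,3], [0,4], [0,5], [0,6], [1,2], [1,3], [1,4], [1,5], [1,6], [2,3], [2,4], [2,5], [2,6], [3,4], [3,5], [3,6], [4,5], [4,6], [5,6]
  2-simplices (14): [0,1,2], [0,1,3], [0,2,6], [0,3,4], [0,4,5], [0,5,6], [1,2,4], [1,3,5], [1,4,6], [1,5,6], [2,3,5], [2,3,6], [2,4,5], [3,4,6]

Hence C_0 ≅ Z^7, C_1 ≅ Z^21, C_2 ≅ Z^14.

Boundary ∂_1: C_1 → C_0 maps an edge to its endpoints' difference, ∂[p,q] = q − p. For instance
  ∂[3,5] = [5] − [3].
The 7×21 boundary matrix has rank 6 and Smith normal form diag(1,1,1,1,1,1).

The boundary map ∂_2: C_2 → C_1 maps a triangle to the signed sum of its edges. For instance
  ∂[3,4,6] = [4,6] − [3,6] + [3,4],
  ∂[0,3,4] = [3,4] − [0,4] + [0,3].
As a 21×14 matrix over Z this has rank 13, with invariant factors (1,1,1,1,1,1,1,1,1,1,1,1,1).

Now H_k = ker ∂_k / im ∂_{k+1}, so:

  H_0: rank C_0 − rank ∂_1 = 7 − 6 = 1, and the invariant factors of ∂_1 are all 1, so H_0 ≅ Z.

H_0 = Z.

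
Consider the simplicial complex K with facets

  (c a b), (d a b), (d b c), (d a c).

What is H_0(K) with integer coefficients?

We work with the vertex ordering a < b < c < d. The simplices of K, each written with vertices in increasing order, are:

  0-simplices (4): a, b, c, d
  1-simplices (6): ab, ac, ad, bc, bd, cd
  2-simplices (4): abc, abd, acd, bcd

giving chain groups C_0 ≅ Z^4, C_1 ≅ Z^6, C_2 ≅ Z^4.

∂_1: C_1 → C_0 maps an edge to its endpoints' difference, ∂[p,q] = q − p.
This gives a 4×6 integer matrix of rank 3; reducing to Smith normal form yields diagonal entries (1,1,1).

The boundary map ∂_2: C_2 → C_1 maps a triangle to the signed sum of its edges. For instance
  ∂abd = bd − ad + ab,
  ∂bcd = cd − bd + bc.
The resulting 6×4 matrix has rank 3, and its Smith normal form has invariant factors (1,1,1).

From H_k ≅ ker(∂_k) / im(∂_{k+1}) we obtain:

  H_0: rank C_0 − rank ∂_1 = 4 − 3 = 1, and the invariant factors of ∂_1 are all 1, so H_0 ≅ Z.

H_0 = Z.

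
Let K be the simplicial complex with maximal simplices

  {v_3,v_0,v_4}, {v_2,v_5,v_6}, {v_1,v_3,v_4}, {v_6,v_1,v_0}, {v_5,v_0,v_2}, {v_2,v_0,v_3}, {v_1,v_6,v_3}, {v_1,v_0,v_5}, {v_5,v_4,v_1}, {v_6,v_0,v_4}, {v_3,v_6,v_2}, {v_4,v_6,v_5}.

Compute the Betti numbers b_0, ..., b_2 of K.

b_0 = 1, b_1 = 0, b_2 = 0.

K has 7 vertices, 18 edges, 12 triangles.
rank ∂_0 = 0, rank ∂_1 = 6 ⇒ b_0 = 7 − 0 − 6 = 1; all invariant factors of ∂_1 are 1 so no torsion. So H_0 ≅ Z.
rank ∂_1 = 6, rank ∂_2 = 12 ⇒ b_1 = 18 − 6 − 12 = 0; ∂_2 has invariant factor(s) [2] giving torsion. So H_1 ≅ Z/2.
rank ∂_2 = 12, rank ∂_3 = 0 ⇒ b_2 = 12 − 12 − 0 = 0. So H_2 ≅ 0.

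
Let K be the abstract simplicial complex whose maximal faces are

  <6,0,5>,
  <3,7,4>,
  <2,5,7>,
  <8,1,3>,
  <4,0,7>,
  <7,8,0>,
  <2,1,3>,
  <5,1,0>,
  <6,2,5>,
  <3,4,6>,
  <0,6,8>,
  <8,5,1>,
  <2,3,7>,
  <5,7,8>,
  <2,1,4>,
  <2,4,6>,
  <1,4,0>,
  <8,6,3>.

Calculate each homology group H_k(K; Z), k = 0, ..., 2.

We work with the vertex ordering 0 < 1 < 2 < 3 < 4 < 5 < 6 < 7 < 8. The simplices of K, each written with vertices in increasing order, are:

  0-simplices (9): [0], [1], [2], [3], [4], [5], [6], [7], [8]
  1-simplices (27): (27 of them)
  2-simplices (18): [0,1,4], [0,1,5], [0,4,7], [0,5,6], [0,6,8], [0,7,8], [1,2,3], [1,2,4], [1,3,8], [1,5,8], [2,3,7], [2,4,6], [2,5,6], [2,5,7], [3,4,6], [3,4,7], [3,6,8], [5,7,8]

giving chain groups C_0 ≅ Z^9, C_1 ≅ Z^27, C_2 ≅ Z^18.

The boundary map ∂_1: C_1 → C_0 is given by ∂[p,q] = [q] − [p].
As a 9×27 matrix over Z this has rank 8, with invariant factors (1,1,1,1,1,1,1,1).

∂_2: C_2 → C_1 sends each 2-simplex [p,q,r] to [q,r] − [p,r] + [p,q]. For instance
  ∂[2,5,7] = [5,7] − [2,7] + [2,5],
  ∂[5,7,8] = [7,8] − [5,8] + [5,7].
The resulting 27×18 matrix has rank 18, and its Smith normal form has invariant factors (1,1,1,1,1,1,1,1,1,1,1,1,1,1,1,1,1,2).

From H_k ≅ ker(∂_k) / im(∂_{k+1}) we obtain:

  H_0: rank C_0 − rank ∂_1 = 9 − 8 = 1, and the invariant factors of ∂_1 are all 1, so H_0 = Z.
  H_1: rank ker ∂_1 − rank ∂_2 = (27 − 8) − 18 = 1, and ∂_2 has invariant factor 2 > 1, so H_1 = Z ⊕ Z_2.
  H_2: rank ker ∂_2 − rank ∂_3 = (18 − 18) − 0 = 0, and there is no ∂_3, so H_2 = 0.

H_0 ≅ Z,  H_1 ≅ Z ⊕ Z_2,  H_2 = 0.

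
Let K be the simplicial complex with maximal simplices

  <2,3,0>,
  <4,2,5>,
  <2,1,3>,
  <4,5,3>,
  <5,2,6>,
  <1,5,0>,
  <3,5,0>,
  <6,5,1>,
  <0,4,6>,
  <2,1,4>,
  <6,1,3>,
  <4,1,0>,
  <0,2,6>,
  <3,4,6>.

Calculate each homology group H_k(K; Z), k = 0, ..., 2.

H_0 ≅ Z,  H_1 ≅ Z^2,  H_2 ≅ Z.

Take the total order 0 < 1 < 2 < 3 < 4 < 5 < 6 on the vertex set. Then K (dimension 2) consists of the simplices:

  0-simplices (7): [0], [1], [2], [3], [4], [5], [6]
  1-simplices (21): [0,1], [0,2], [0,3], [0,4], [0,5], [0,6], [1,2], [1,3], [1,4], [1,5], [1,6], [2,3], [2,4], [2,5], [2,6], [3,4], [3,5], [3,6], [4,5], [4,6], [5,6]
  2-simplices (14): [0,1,4], [0,1,5], [0,2,3], [0,2,6], [0,3,5], [0,4,6], [1,2,3], [1,2,4], [1,3,6], [1,5,6], [2,4,5], [2,5,6], [3,4,5], [3,4,6]

Hence C_0 ≅ Z^7, C_1 ≅ Z^21, C_2 ≅ Z^14.

∂_1: C_1 → C_0 maps an edge to its endpoints' difference, ∂[p,q] = q − p. For instance
  ∂[0,6] = [6] − [0].
The resulting 7×21 matrix has rank 6, and its Smith normal form has invariant factors (1,1,1,1,1,1).

∂_2: C_2 → C_1 sends each 2-simplex [p,q,r] to [q,r] − [p,r] + [p,q]. For instance
  ∂[2,4,5] = [4,5] − [2,5] + [2,4],
  ∂[0,1,5] = [1,5] − [0,5] + [0,1].
As a 21×14 matrix over Z this has rank 13, with invariant factors (1,1,1,1,1,1,1,1,1,1,1,1,1).

Computing H_k = (kernel of ∂_k) / (image of ∂_{k+1}):

  H_0: rank C_0 − rank ∂_1 = 7 − 6 = 1, and the invariant factors of ∂_1 are all 1, so H_0 ≅ Z.
  H_1: rank ker ∂_1 − rank ∂_2 = (21 − 6) − 13 = 2, and the invariant factors of ∂_2 are all 1, so H_1 ≅ Z^2.
  H_2: rank ker ∂_2 − rank ∂_3 = (14 − 13) − 0 = 1, and there is no ∂_3, so H_2 ≅ Z.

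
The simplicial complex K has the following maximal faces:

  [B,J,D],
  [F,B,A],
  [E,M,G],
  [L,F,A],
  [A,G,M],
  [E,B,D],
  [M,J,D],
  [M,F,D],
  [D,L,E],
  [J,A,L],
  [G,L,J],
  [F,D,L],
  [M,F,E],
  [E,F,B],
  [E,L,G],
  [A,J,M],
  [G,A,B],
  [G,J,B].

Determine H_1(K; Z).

We work with the vertex ordering A < B < D < E < F < G < J < L < M. The simplices of K, each written with vertices in increasing order, are:

  0-simplices (9): A, B, D, E, F, G, J, L, M
  1-simplices (27): AB, AF, AG, AJ, AL, AM, BD, BE, BF, BG, BJ, DE, DF, DJ, DL, DM, EF, EG, EL, EM, FL, FM, GJ, GL, GM, JL, JM
  2-simplices (18): ABF, ABG, AFL, AGM, AJL, AJM, BDE, BDJ, BEF, BGJ, DEL, DFL, DFM, DJM, EFM, EGL, EGM, GJL

giving chain groups C_0 ≅ Z^9, C_1 ≅ Z^27, C_2 ≅ Z^18.

Boundary ∂_1: C_1 → C_0 sends each edge [p,q] (with p < q) to q − p. For instance
  ∂DL = L − D.
The resulting 9×27 matrix has rank 8, and its Smith normal form has invariant factors (1,1,1,1,1,1,1,1).

∂_2: C_2 → C_1 sends each 2-simplex [p,q,r] to [q,r] − [p,r] + [p,q]. For instance
  ∂EFM = FM − EM + EF,
  ∂DFL = FL − DL + DF.
This gives a 27×18 integer matrix of rank 18; reducing to Smith normal form yields diagonal entries (1,1,1,1,1,1,1,1,1,1,1,1,1,1,1,1,1,2).

Now H_k = ker ∂_k / im ∂_{k+1}, so:

  H_1: rank ker ∂_1 − rank ∂_2 = (27 − 8) − 18 = 1, and ∂_2 has invariant factor 2 > 1, so H_1 ≅ Z × Z/2.

H_1 = Z × Z/2.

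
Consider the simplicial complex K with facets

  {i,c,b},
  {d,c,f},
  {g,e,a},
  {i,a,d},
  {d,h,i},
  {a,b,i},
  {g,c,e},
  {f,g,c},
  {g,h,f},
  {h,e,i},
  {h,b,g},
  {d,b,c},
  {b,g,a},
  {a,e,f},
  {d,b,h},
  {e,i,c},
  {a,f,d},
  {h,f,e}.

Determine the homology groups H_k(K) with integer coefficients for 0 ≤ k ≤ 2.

Fix the vertex order a < b < c < d < e < f < g < h < i and write every simplex with vertices in increasing order. Then dim K = 2 and the simplices of K are:

  0-simplices (9): a, b, c, d, e, f, g, h, i
  1-simplices (27): ab, ad, ae, af, ag, ai, bc, bd, bg, bh, bi, cd, ce, cf, cg, ci, df, dh, di, ef, eg, eh, ei, fg, fh, gh, hi
  2-simplices (18): abg, abi, adf, adi, aef, aeg, bcd, bci, bdh, bgh, cdf, ceg, cei, cfg, dhi, efh, ehi, fgh

giving chain groups C_0 ≅ Z^9, C_1 ≅ Z^27, C_2 ≅ Z^18.

The boundary map ∂_1: C_1 → C_0 maps an edge to its endpoints' difference, ∂[p,q] = q − p. For instance
  ∂ae = e − a.
As a 9×27 matrix over Z this has rank 8, with invariant factors (1,1,1,1,1,1,1,1).

∂_2: C_2 → C_1 sends each 2-simplex [p,q,r] to [q,r] − [p,r] + [p,q]. For instance
  ∂aef = ef − af + ae,
  ∂abg = bg − ag + ab.
This gives a 27×18 integer matrix of rank 18; reducing to Smith normal form yields diagonal entries (1,1,1,1,1,1,1,1,1,1,1,1,1,1,1,1,1,2).

Now H_k = ker ∂_k / im ∂_{k+1}, so:

  H_0: rank C_0 − rank ∂_1 = 9 − 8 = 1, and the invariant factors of ∂_1 are all 1, so H_0 = Z.
  H_1: rank ker ∂_1 − rank ∂_2 = (27 − 8) − 18 = 1, and ∂_2 has invariant factor 2 > 1, so H_1 = Z ⊕ Z/2.
  H_2: rank ker ∂_2 − rank ∂_3 = (18 − 18) − 0 = 0, and there is no ∂_3, so H_2 = 0.

(K is a triangulation of the Klein bottle.)

H_0 ≅ Z,  H_1 ≅ Z ⊕ Z/2,  H_2 = 0.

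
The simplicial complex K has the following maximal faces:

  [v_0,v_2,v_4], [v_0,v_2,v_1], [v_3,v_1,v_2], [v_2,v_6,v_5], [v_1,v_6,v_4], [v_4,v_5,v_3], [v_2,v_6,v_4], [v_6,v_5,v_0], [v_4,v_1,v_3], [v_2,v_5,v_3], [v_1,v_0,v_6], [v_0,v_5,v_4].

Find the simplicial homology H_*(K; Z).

H_0 = Z,  H_1 = Z/2,  H_2 = 0.

Take the total order v_0 < v_1 < v_2 < v_3 < v_4 < v_5 < v_6 on the vertex set. Then K (dimension 2) consists of the simplices:

  0-simplices (7): [v_0], [v_1], [v_2], [v_3], [v_4], [v_5], [v_6]
  1-simplices (18): (18 of them)
  2-simplices (12): (12 of them)

so the chain groups are C_0 ≅ Z^7, C_1 ≅ Z^18, C_2 ≅ Z^12.

Boundary ∂_1: C_1 → C_0 is given by ∂[p,q] = [q] − [p].
The resulting 7×18 matrix has rank 6, and its Smith normal form has invariant factors (1,1,1,1,1,1).

The boundary map ∂_2: C_2 → C_1 sends each 2-simplex [p,q,r] to [q,r] − [p,r] + [p,q]. For instance
  ∂[v_0,v_1,v_6] = [v_1,v_6] − [v_0,v_6] + [v_0,v_1],
  ∂[v_2,v_4,v_6] = [v_4,v_6] − [v_2,v_6] + [v_2,v_4].
The resulting 18×12 matrix has rank 12, and its Smith normal form has invariant factors (1,1,1,1,1,1,1,1,1,1,1,2).

From H_k ≅ ker(∂_k) / im(∂_{k+1}) we obtain:

  H_0: rank C_0 − rank ∂_1 = 7 − 6 = 1, and the invariant factors of ∂_1 are all 1, so H_0 ≅ Z.
  H_1: rank ker ∂_1 − rank ∂_2 = (18 − 6) − 12 = 0, and ∂_2 has invariant factor 2 > 1, so H_1 ≅ Z/2.
  H_2: rank ker ∂_2 − rank ∂_3 = (12 − 12) − 0 = 0, and there is no ∂_3, so H_2 ≅ 0.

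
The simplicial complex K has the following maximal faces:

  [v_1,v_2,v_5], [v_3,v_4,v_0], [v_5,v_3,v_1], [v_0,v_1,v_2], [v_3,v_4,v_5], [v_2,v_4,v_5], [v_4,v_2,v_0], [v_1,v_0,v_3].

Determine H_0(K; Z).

Fix the vertex order v_0 < v_1 < v_2 < v_3 < v_4 < v_5 and write every simplex with vertices in increasing order. Then dim K = 2 and the simplices of K are:

  0-simplices (6): [v_0], [v_1], [v_2], [v_3], [v_4], [v_5]
  1-simplices (12): [v_0,v_1], [v_0,v_2], [v_0,v_3], [v_0,v_4], [v_1,v_2], [v_1,v_3], [v_1,v_5], [v_2,v_4], [v_2,v_5], [v_3,v_4], [v_3,v_5], [v_4,v_5]
  2-simplices (8): [v_0,v_1,v_2], [v_0,v_1,v_3], [v_0,v_2,v_4], [v_0,v_3,v_4], [v_1,v_2,v_5], [v_1,v_3,v_5], [v_2,v_4,v_5], [v_3,v_4,v_5]

Hence C_0 ≅ Z^6, C_1 ≅ Z^12, C_2 ≅ Z^8.

∂_1: C_1 → C_0 sends each edge [p,q] (with p < q) to q − p. For instance
  ∂[v_0,v_4] = [v_4] − [v_0].
As a 6×12 matrix over Z this has rank 5, with invariant factors (1,1,1,1,1).

Boundary ∂_2: C_2 → C_1 acts by ∂[p,q,r] = [q,r] − [p,r] + [p,q]. For instance
  ∂[v_2,v_4,v_5] = [v_4,v_5] − [v_2,v_5] + [v_2,v_4],
  ∂[v_3,v_4,v_5] = [v_4,v_5] − [v_3,v_5] + [v_3,v_4].
The resulting 12×8 matrix has rank 7, and its Smith normal form has invariant factors (1,1,1,1,1,1,1).

From H_k ≅ ker(∂_k) / im(∂_{k+1}) we obtain:

  H_0: rank C_0 − rank ∂_1 = 6 − 5 = 1, and the invariant factors of ∂_1 are all 1, so H_0 = Z.

H_0 ≅ Z.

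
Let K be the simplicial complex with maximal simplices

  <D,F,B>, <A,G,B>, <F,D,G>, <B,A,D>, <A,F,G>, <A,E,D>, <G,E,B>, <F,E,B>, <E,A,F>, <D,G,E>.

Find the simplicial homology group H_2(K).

Fix the vertex order A < B < D < E < F < G and write every simplex with vertices in increasing order. Then dim K = 2 and the simplices of K are:

  0-simplices (6): A, B, D, E, F, G
  1-simplices (15): AB, AD, AE, AF, AG, BD, BE, BF, BG, DE, DF, DG, EF, EG, FG
  2-simplices (10): ABD, ABG, ADE, AEF, AFG, BDF, BEF, BEG, DEG, DFG

giving chain groups C_0 ≅ Z^6, C_1 ≅ Z^15, C_2 ≅ Z^10.

Boundary ∂_1: C_1 → C_0 maps an edge to its endpoints' difference, ∂[p,q] = q − p. For instance
  ∂EF = F − E.
As a 6×15 matrix over Z this has rank 5, with invariant factors (1,1,1,1,1).

Boundary ∂_2: C_2 → C_1 acts by ∂[p,q,r] = [q,r] − [p,r] + [p,q]. For instance
  ∂BEF = EF − BF + BE,
  ∂DFG = FG − DG + DF.
This gives a 15×10 integer matrix of rank 10; reducing to Smith normal form yields diagonal entries (1,1,1,1,1,1,1,1,1,2).

From H_k ≅ ker(∂_k) / im(∂_{k+1}) we obtain:

  H_2: rank ker ∂_2 − rank ∂_3 = (10 − 10) − 0 = 0, and there is no ∂_3, so H_2 ≅ 0.

H_2 ≅ 0.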